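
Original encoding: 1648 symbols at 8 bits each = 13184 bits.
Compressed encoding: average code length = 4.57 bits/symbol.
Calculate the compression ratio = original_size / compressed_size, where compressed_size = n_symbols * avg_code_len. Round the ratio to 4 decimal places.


original_size = n_symbols * orig_bits = 1648 * 8 = 13184 bits
compressed_size = n_symbols * avg_code_len = 1648 * 4.57 = 7531.36 bits
ratio = original_size / compressed_size = 13184 / 7531.36 = 1.7505

Compression ratio = 1.7505


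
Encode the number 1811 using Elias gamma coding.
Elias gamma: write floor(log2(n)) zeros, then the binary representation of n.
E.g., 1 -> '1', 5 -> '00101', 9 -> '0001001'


num_bits = floor(log2(1811)) + 1 = 11
leading_zeros = num_bits - 1 = 10
binary(1811) = 11100010011

Elias gamma(1811) = '0000000000' + '11100010011' = 000000000011100010011 (21 bits)


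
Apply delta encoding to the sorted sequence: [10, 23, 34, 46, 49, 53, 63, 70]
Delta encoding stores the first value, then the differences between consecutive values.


First value: 10
Deltas:
  23 - 10 = 13
  34 - 23 = 11
  46 - 34 = 12
  49 - 46 = 3
  53 - 49 = 4
  63 - 53 = 10
  70 - 63 = 7


Delta encoded: [10, 13, 11, 12, 3, 4, 10, 7]


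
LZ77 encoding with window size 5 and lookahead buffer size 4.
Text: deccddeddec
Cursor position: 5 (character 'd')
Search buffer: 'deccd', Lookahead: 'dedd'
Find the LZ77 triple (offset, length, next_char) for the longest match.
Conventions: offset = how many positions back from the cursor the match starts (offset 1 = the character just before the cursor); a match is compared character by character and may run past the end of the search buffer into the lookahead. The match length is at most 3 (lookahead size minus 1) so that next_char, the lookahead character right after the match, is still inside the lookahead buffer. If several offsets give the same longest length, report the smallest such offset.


Try each offset into the search buffer:
  offset=1 (pos 4, char 'd'): match length 1
  offset=2 (pos 3, char 'c'): match length 0
  offset=3 (pos 2, char 'c'): match length 0
  offset=4 (pos 1, char 'e'): match length 0
  offset=5 (pos 0, char 'd'): match length 2
Longest match has length 2 at offset 5.
next_char = character at position 5 + 2 = 7 -> 'd'

Best match: offset=5, length=2 (matching 'de' starting at position 0)
LZ77 triple: (5, 2, 'd')


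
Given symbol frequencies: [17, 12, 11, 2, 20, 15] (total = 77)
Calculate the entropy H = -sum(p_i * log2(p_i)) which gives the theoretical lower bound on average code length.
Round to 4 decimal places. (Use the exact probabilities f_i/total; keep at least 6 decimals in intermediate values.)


Per-symbol terms -p_i * log2(p_i) with p_i = f_i/77:
  p = 17/77 = 0.220779: log2(p) = -2.179324, -p*log2(p) = 0.481149
  p = 12/77 = 0.155844: log2(p) = -2.681824, -p*log2(p) = 0.417947
  p = 11/77 = 0.142857: log2(p) = -2.807355, -p*log2(p) = 0.401051
  p = 2/77 = 0.025974: log2(p) = -5.266787, -p*log2(p) = 0.136800
  p = 20/77 = 0.259740: log2(p) = -1.944858, -p*log2(p) = 0.505158
  p = 15/77 = 0.194805: log2(p) = -2.359896, -p*log2(p) = 0.459720
H = 0.481149 + 0.417947 + 0.401051 + 0.136800 + 0.505158 + 0.459720 = 2.401825

H = 2.4018 bits/symbol


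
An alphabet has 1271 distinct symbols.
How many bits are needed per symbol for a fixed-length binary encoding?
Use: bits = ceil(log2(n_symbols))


log2(1271) = 10.3117
Bracket: 2^10 = 1024 < 1271 <= 2^11 = 2048
So ceil(log2(1271)) = 11

bits = ceil(log2(1271)) = ceil(10.3117) = 11 bits


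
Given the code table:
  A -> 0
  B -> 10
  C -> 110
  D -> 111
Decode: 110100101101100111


Decoding:
110 -> C
10 -> B
0 -> A
10 -> B
110 -> C
110 -> C
0 -> A
111 -> D


Result: CBABCCAD


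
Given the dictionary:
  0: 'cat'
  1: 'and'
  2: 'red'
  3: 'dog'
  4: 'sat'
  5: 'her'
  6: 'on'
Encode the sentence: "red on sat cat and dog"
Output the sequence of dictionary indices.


Look up each word in the dictionary:
  'red' -> 2
  'on' -> 6
  'sat' -> 4
  'cat' -> 0
  'and' -> 1
  'dog' -> 3

Encoded: [2, 6, 4, 0, 1, 3]


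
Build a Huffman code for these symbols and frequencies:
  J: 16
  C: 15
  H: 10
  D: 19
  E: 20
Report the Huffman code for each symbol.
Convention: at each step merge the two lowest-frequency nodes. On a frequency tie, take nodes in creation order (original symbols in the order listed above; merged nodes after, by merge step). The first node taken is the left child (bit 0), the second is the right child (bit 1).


Huffman tree construction:
Step 1: Merge H(10) + C(15) = 25
Step 2: Merge J(16) + D(19) = 35
Step 3: Merge E(20) + (H+C)(25) = 45
Step 4: Merge (J+D)(35) + (E+(H+C))(45) = 80
Read each symbol's code off the tree from the root (left child = 0, right child = 1).

Codes:
  J: 00 (length 2)
  C: 111 (length 3)
  H: 110 (length 3)
  D: 01 (length 2)
  E: 10 (length 2)
Average code length: 185/80 = 2.3125 bits/symbol


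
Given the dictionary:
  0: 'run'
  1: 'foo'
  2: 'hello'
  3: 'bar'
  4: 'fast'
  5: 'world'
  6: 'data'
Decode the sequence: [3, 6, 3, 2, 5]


Look up each index in the dictionary:
  3 -> 'bar'
  6 -> 'data'
  3 -> 'bar'
  2 -> 'hello'
  5 -> 'world'

Decoded: "bar data bar hello world"


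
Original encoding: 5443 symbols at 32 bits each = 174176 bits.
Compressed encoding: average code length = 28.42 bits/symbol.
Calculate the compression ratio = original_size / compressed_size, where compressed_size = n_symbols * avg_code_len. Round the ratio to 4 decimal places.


original_size = n_symbols * orig_bits = 5443 * 32 = 174176 bits
compressed_size = n_symbols * avg_code_len = 5443 * 28.42 = 154690.06 bits
ratio = original_size / compressed_size = 174176 / 154690.06 = 1.126

Compression ratio = 1.126


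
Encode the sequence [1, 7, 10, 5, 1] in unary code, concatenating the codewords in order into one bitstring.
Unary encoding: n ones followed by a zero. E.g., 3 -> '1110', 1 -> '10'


Encode each number as n ones followed by a terminating 0:
  1 -> 10 (2 bits)
  7 -> 11111110 (8 bits)
  10 -> 11111111110 (11 bits)
  5 -> 111110 (6 bits)
  1 -> 10 (2 bits)
Total length = 2 + 8 + 11 + 6 + 2 = 29 bits.

Unary([1, 7, 10, 5, 1]) = 10111111101111111111011111010 (29 bits)


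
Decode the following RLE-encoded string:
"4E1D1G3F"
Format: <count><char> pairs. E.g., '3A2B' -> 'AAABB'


Expanding each <count><char> pair:
  4E -> 'EEEE'
  1D -> 'D'
  1G -> 'G'
  3F -> 'FFF'

Decoded = EEEEDGFFF


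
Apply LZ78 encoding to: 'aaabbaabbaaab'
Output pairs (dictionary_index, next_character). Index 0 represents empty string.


LZ78 encoding steps:
Dictionary: {0: ''}
Step 1: w='' (idx 0), next='a' -> output (0, 'a'), add 'a' as idx 1
Step 2: w='a' (idx 1), next='a' -> output (1, 'a'), add 'aa' as idx 2
Step 3: w='' (idx 0), next='b' -> output (0, 'b'), add 'b' as idx 3
Step 4: w='b' (idx 3), next='a' -> output (3, 'a'), add 'ba' as idx 4
Step 5: w='a' (idx 1), next='b' -> output (1, 'b'), add 'ab' as idx 5
Step 6: w='ba' (idx 4), next='a' -> output (4, 'a'), add 'baa' as idx 6
Step 7: w='ab' (idx 5), end of input -> output (5, '')


Encoded: [(0, 'a'), (1, 'a'), (0, 'b'), (3, 'a'), (1, 'b'), (4, 'a'), (5, '')]


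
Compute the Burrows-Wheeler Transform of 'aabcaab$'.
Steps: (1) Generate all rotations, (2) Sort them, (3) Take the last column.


Rotations (sorted):
  0: $aabcaab -> last char: b
  1: aab$aabc -> last char: c
  2: aabcaab$ -> last char: $
  3: ab$aabca -> last char: a
  4: abcaab$a -> last char: a
  5: b$aabcaa -> last char: a
  6: bcaab$aa -> last char: a
  7: caab$aab -> last char: b


BWT = bc$aaaab


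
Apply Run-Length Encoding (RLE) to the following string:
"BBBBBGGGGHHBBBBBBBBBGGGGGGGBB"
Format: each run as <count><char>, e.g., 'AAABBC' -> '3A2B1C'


Scanning runs left to right:
  i=0: run of 'B' x 5 -> '5B'
  i=5: run of 'G' x 4 -> '4G'
  i=9: run of 'H' x 2 -> '2H'
  i=11: run of 'B' x 9 -> '9B'
  i=20: run of 'G' x 7 -> '7G'
  i=27: run of 'B' x 2 -> '2B'

RLE = 5B4G2H9B7G2B


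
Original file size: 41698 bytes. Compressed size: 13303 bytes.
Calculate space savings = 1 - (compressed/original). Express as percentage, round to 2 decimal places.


ratio = compressed/original = 13303/41698 = 0.319032
savings = 1 - ratio = 1 - 0.319032 = 0.680968
as a percentage: 0.680968 * 100 = 68.1%

Space savings = 1 - 13303/41698 = 68.1%


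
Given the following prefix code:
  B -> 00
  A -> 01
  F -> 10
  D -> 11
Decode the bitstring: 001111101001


Decoding step by step:
Bits 00 -> B
Bits 11 -> D
Bits 11 -> D
Bits 10 -> F
Bits 10 -> F
Bits 01 -> A


Decoded message: BDDFFA


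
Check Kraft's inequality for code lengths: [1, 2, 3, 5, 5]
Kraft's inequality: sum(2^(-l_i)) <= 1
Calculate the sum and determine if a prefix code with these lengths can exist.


Sum = 2^(-1) + 2^(-2) + 2^(-3) + 2^(-5) + 2^(-5)
    = 0.5 + 0.25 + 0.125 + 0.03125 + 0.03125
    = 30/32 = 0.9375
Since 0.9375 <= 1, Kraft's inequality IS satisfied.
A prefix code with these lengths CAN exist.

Kraft sum = 0.9375. Satisfied.


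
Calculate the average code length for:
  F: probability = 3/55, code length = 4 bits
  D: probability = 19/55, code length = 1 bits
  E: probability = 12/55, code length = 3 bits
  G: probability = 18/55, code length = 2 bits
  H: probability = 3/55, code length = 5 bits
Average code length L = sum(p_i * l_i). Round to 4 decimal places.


Weighted contributions p_i * l_i:
  F: (3/55) * 4 = 12/55
  D: (19/55) * 1 = 19/55
  E: (12/55) * 3 = 36/55
  G: (18/55) * 2 = 36/55
  H: (3/55) * 5 = 15/55
Sum = (12 + 19 + 36 + 36 + 15)/55 = 118/55

L = 118/55 = 2.1455 bits/symbol


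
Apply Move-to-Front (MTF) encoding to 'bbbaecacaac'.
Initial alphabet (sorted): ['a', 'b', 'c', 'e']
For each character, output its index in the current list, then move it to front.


MTF encoding:
'b': index 1 in ['a', 'b', 'c', 'e'] -> ['b', 'a', 'c', 'e']
'b': index 0 in ['b', 'a', 'c', 'e'] -> ['b', 'a', 'c', 'e']
'b': index 0 in ['b', 'a', 'c', 'e'] -> ['b', 'a', 'c', 'e']
'a': index 1 in ['b', 'a', 'c', 'e'] -> ['a', 'b', 'c', 'e']
'e': index 3 in ['a', 'b', 'c', 'e'] -> ['e', 'a', 'b', 'c']
'c': index 3 in ['e', 'a', 'b', 'c'] -> ['c', 'e', 'a', 'b']
'a': index 2 in ['c', 'e', 'a', 'b'] -> ['a', 'c', 'e', 'b']
'c': index 1 in ['a', 'c', 'e', 'b'] -> ['c', 'a', 'e', 'b']
'a': index 1 in ['c', 'a', 'e', 'b'] -> ['a', 'c', 'e', 'b']
'a': index 0 in ['a', 'c', 'e', 'b'] -> ['a', 'c', 'e', 'b']
'c': index 1 in ['a', 'c', 'e', 'b'] -> ['c', 'a', 'e', 'b']


Output: [1, 0, 0, 1, 3, 3, 2, 1, 1, 0, 1]


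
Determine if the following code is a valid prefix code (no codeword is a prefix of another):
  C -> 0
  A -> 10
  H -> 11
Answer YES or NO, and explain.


Checking each pair (does one codeword prefix another?):
  C='0' vs A='10': no prefix
  C='0' vs H='11': no prefix
  A='10' vs C='0': no prefix
  A='10' vs H='11': no prefix
  H='11' vs C='0': no prefix
  H='11' vs A='10': no prefix
No violation found over all pairs.

YES -- this is a valid prefix code. No codeword is a prefix of any other codeword.


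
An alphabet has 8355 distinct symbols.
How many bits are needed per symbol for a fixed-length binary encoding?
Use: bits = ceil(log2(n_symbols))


log2(8355) = 13.0284
Bracket: 2^13 = 8192 < 8355 <= 2^14 = 16384
So ceil(log2(8355)) = 14

bits = ceil(log2(8355)) = ceil(13.0284) = 14 bits


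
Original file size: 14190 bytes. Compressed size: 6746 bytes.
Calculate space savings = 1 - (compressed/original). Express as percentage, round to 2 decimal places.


ratio = compressed/original = 6746/14190 = 0.475405
savings = 1 - ratio = 1 - 0.475405 = 0.524595
as a percentage: 0.524595 * 100 = 52.46%

Space savings = 1 - 6746/14190 = 52.46%


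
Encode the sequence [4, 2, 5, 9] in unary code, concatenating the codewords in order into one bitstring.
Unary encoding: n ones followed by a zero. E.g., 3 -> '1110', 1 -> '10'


Encode each number as n ones followed by a terminating 0:
  4 -> 11110 (5 bits)
  2 -> 110 (3 bits)
  5 -> 111110 (6 bits)
  9 -> 1111111110 (10 bits)
Total length = 5 + 3 + 6 + 10 = 24 bits.

Unary([4, 2, 5, 9]) = 111101101111101111111110 (24 bits)


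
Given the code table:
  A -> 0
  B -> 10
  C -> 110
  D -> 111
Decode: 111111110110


Decoding:
111 -> D
111 -> D
110 -> C
110 -> C


Result: DDCC


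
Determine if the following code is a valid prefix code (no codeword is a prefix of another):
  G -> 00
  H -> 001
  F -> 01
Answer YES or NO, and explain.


Checking each pair (does one codeword prefix another?):
  G='00' vs H='001': prefix -- VIOLATION

NO -- this is NOT a valid prefix code. G (00) is a prefix of H (001).


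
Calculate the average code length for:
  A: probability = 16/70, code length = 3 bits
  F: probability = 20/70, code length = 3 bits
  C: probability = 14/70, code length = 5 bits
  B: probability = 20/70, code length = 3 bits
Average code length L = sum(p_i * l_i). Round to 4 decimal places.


Weighted contributions p_i * l_i:
  A: (16/70) * 3 = 48/70
  F: (20/70) * 3 = 60/70
  C: (14/70) * 5 = 70/70
  B: (20/70) * 3 = 60/70
Sum = (48 + 60 + 70 + 60)/70 = 238/70

L = 238/70 = 3.4000 bits/symbol


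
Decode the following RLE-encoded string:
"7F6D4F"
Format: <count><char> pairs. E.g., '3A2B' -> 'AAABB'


Expanding each <count><char> pair:
  7F -> 'FFFFFFF'
  6D -> 'DDDDDD'
  4F -> 'FFFF'

Decoded = FFFFFFFDDDDDDFFFF


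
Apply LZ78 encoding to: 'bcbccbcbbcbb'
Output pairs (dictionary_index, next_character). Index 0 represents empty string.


LZ78 encoding steps:
Dictionary: {0: ''}
Step 1: w='' (idx 0), next='b' -> output (0, 'b'), add 'b' as idx 1
Step 2: w='' (idx 0), next='c' -> output (0, 'c'), add 'c' as idx 2
Step 3: w='b' (idx 1), next='c' -> output (1, 'c'), add 'bc' as idx 3
Step 4: w='c' (idx 2), next='b' -> output (2, 'b'), add 'cb' as idx 4
Step 5: w='cb' (idx 4), next='b' -> output (4, 'b'), add 'cbb' as idx 5
Step 6: w='cbb' (idx 5), end of input -> output (5, '')


Encoded: [(0, 'b'), (0, 'c'), (1, 'c'), (2, 'b'), (4, 'b'), (5, '')]


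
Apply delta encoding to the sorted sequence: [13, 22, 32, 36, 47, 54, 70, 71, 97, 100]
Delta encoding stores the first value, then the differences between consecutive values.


First value: 13
Deltas:
  22 - 13 = 9
  32 - 22 = 10
  36 - 32 = 4
  47 - 36 = 11
  54 - 47 = 7
  70 - 54 = 16
  71 - 70 = 1
  97 - 71 = 26
  100 - 97 = 3


Delta encoded: [13, 9, 10, 4, 11, 7, 16, 1, 26, 3]


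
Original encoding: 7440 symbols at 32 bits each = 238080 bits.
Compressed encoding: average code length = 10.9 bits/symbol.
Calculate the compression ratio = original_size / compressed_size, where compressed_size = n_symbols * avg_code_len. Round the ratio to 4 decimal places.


original_size = n_symbols * orig_bits = 7440 * 32 = 238080 bits
compressed_size = n_symbols * avg_code_len = 7440 * 10.9 = 81096.0 bits
ratio = original_size / compressed_size = 238080 / 81096.0 = 2.9358

Compression ratio = 2.9358


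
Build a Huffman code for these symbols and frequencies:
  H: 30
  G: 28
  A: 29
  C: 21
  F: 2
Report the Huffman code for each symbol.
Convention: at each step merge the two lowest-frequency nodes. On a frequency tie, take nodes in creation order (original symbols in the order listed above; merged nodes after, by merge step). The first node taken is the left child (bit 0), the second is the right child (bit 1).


Huffman tree construction:
Step 1: Merge F(2) + C(21) = 23
Step 2: Merge (F+C)(23) + G(28) = 51
Step 3: Merge A(29) + H(30) = 59
Step 4: Merge ((F+C)+G)(51) + (A+H)(59) = 110
Read each symbol's code off the tree from the root (left child = 0, right child = 1).

Codes:
  H: 11 (length 2)
  G: 01 (length 2)
  A: 10 (length 2)
  C: 001 (length 3)
  F: 000 (length 3)
Average code length: 243/110 = 2.2091 bits/symbol


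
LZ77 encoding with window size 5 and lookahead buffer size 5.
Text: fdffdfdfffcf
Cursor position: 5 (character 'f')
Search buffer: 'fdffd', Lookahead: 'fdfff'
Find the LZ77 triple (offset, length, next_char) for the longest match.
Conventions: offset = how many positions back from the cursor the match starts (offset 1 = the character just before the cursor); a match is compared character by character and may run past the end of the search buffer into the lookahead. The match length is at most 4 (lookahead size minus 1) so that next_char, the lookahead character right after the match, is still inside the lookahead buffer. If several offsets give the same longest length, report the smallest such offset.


Try each offset into the search buffer:
  offset=1 (pos 4, char 'd'): match length 0
  offset=2 (pos 3, char 'f'): match length 3
  offset=3 (pos 2, char 'f'): match length 1
  offset=4 (pos 1, char 'd'): match length 0
  offset=5 (pos 0, char 'f'): match length 4
Longest match has length 4 at offset 5.
next_char = character at position 5 + 4 = 9 -> 'f'

Best match: offset=5, length=4 (matching 'fdff' starting at position 0)
LZ77 triple: (5, 4, 'f')


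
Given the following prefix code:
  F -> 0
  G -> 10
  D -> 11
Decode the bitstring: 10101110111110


Decoding step by step:
Bits 10 -> G
Bits 10 -> G
Bits 11 -> D
Bits 10 -> G
Bits 11 -> D
Bits 11 -> D
Bits 10 -> G


Decoded message: GGDGDDG


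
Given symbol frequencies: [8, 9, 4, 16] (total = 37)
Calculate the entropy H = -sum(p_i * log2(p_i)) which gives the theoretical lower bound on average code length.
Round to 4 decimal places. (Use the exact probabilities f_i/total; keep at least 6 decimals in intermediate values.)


Per-symbol terms -p_i * log2(p_i) with p_i = f_i/37:
  p = 8/37 = 0.216216: log2(p) = -2.209453, -p*log2(p) = 0.477720
  p = 9/37 = 0.243243: log2(p) = -2.039528, -p*log2(p) = 0.496101
  p = 4/37 = 0.108108: log2(p) = -3.209453, -p*log2(p) = 0.346968
  p = 16/37 = 0.432432: log2(p) = -1.209453, -p*log2(p) = 0.523007
H = 0.477720 + 0.496101 + 0.346968 + 0.523007 = 1.843796

H = 1.8438 bits/symbol


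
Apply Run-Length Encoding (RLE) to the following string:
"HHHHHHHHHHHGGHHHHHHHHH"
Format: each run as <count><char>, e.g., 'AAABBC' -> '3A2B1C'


Scanning runs left to right:
  i=0: run of 'H' x 11 -> '11H'
  i=11: run of 'G' x 2 -> '2G'
  i=13: run of 'H' x 9 -> '9H'

RLE = 11H2G9H


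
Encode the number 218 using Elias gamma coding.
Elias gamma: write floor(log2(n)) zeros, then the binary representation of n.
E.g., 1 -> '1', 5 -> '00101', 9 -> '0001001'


num_bits = floor(log2(218)) + 1 = 8
leading_zeros = num_bits - 1 = 7
binary(218) = 11011010

Elias gamma(218) = '0000000' + '11011010' = 000000011011010 (15 bits)


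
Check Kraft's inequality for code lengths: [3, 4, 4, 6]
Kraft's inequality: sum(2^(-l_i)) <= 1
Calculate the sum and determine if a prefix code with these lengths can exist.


Sum = 2^(-3) + 2^(-4) + 2^(-4) + 2^(-6)
    = 0.125 + 0.0625 + 0.0625 + 0.015625
    = 17/64 = 0.265625
Since 0.265625 <= 1, Kraft's inequality IS satisfied.
A prefix code with these lengths CAN exist.

Kraft sum = 0.265625. Satisfied.


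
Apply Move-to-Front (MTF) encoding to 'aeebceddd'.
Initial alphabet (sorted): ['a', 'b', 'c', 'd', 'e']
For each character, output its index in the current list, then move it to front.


MTF encoding:
'a': index 0 in ['a', 'b', 'c', 'd', 'e'] -> ['a', 'b', 'c', 'd', 'e']
'e': index 4 in ['a', 'b', 'c', 'd', 'e'] -> ['e', 'a', 'b', 'c', 'd']
'e': index 0 in ['e', 'a', 'b', 'c', 'd'] -> ['e', 'a', 'b', 'c', 'd']
'b': index 2 in ['e', 'a', 'b', 'c', 'd'] -> ['b', 'e', 'a', 'c', 'd']
'c': index 3 in ['b', 'e', 'a', 'c', 'd'] -> ['c', 'b', 'e', 'a', 'd']
'e': index 2 in ['c', 'b', 'e', 'a', 'd'] -> ['e', 'c', 'b', 'a', 'd']
'd': index 4 in ['e', 'c', 'b', 'a', 'd'] -> ['d', 'e', 'c', 'b', 'a']
'd': index 0 in ['d', 'e', 'c', 'b', 'a'] -> ['d', 'e', 'c', 'b', 'a']
'd': index 0 in ['d', 'e', 'c', 'b', 'a'] -> ['d', 'e', 'c', 'b', 'a']


Output: [0, 4, 0, 2, 3, 2, 4, 0, 0]


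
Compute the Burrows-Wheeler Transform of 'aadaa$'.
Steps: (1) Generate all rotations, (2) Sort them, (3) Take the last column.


Rotations (sorted):
  0: $aadaa -> last char: a
  1: a$aada -> last char: a
  2: aa$aad -> last char: d
  3: aadaa$ -> last char: $
  4: adaa$a -> last char: a
  5: daa$aa -> last char: a


BWT = aad$aa


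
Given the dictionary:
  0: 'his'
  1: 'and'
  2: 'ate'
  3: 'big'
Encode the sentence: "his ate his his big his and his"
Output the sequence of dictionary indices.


Look up each word in the dictionary:
  'his' -> 0
  'ate' -> 2
  'his' -> 0
  'his' -> 0
  'big' -> 3
  'his' -> 0
  'and' -> 1
  'his' -> 0

Encoded: [0, 2, 0, 0, 3, 0, 1, 0]


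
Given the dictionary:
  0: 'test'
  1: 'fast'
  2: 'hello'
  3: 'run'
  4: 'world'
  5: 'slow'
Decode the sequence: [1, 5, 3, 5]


Look up each index in the dictionary:
  1 -> 'fast'
  5 -> 'slow'
  3 -> 'run'
  5 -> 'slow'

Decoded: "fast slow run slow"


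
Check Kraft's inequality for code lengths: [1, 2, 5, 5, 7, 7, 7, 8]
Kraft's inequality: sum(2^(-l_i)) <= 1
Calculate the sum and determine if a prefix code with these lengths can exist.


Sum = 2^(-1) + 2^(-2) + 2^(-5) + 2^(-5) + 2^(-7) + 2^(-7) + 2^(-7) + 2^(-8)
    = 0.5 + 0.25 + 0.03125 + 0.03125 + 0.0078125 + 0.0078125 + 0.0078125 + 0.00390625
    = 215/256 = 0.83984375
Since 0.83984375 <= 1, Kraft's inequality IS satisfied.
A prefix code with these lengths CAN exist.

Kraft sum = 0.83984375. Satisfied.


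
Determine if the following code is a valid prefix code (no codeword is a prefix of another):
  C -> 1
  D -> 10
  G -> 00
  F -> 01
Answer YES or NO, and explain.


Checking each pair (does one codeword prefix another?):
  C='1' vs D='10': prefix -- VIOLATION

NO -- this is NOT a valid prefix code. C (1) is a prefix of D (10).


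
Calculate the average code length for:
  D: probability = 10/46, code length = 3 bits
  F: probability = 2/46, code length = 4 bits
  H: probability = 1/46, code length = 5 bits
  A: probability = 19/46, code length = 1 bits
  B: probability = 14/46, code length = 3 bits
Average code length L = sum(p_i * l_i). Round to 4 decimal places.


Weighted contributions p_i * l_i:
  D: (10/46) * 3 = 30/46
  F: (2/46) * 4 = 8/46
  H: (1/46) * 5 = 5/46
  A: (19/46) * 1 = 19/46
  B: (14/46) * 3 = 42/46
Sum = (30 + 8 + 5 + 19 + 42)/46 = 104/46

L = 104/46 = 2.2609 bits/symbol


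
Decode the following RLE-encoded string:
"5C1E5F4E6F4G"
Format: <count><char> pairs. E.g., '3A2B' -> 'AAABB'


Expanding each <count><char> pair:
  5C -> 'CCCCC'
  1E -> 'E'
  5F -> 'FFFFF'
  4E -> 'EEEE'
  6F -> 'FFFFFF'
  4G -> 'GGGG'

Decoded = CCCCCEFFFFFEEEEFFFFFFGGGG


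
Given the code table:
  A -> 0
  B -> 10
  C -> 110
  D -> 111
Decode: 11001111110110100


Decoding:
110 -> C
0 -> A
111 -> D
111 -> D
0 -> A
110 -> C
10 -> B
0 -> A


Result: CADDACBA


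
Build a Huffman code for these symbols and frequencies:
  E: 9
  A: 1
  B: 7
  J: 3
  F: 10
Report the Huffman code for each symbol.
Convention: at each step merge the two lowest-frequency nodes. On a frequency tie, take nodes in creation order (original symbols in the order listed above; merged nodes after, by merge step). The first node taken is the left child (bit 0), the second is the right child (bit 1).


Huffman tree construction:
Step 1: Merge A(1) + J(3) = 4
Step 2: Merge (A+J)(4) + B(7) = 11
Step 3: Merge E(9) + F(10) = 19
Step 4: Merge ((A+J)+B)(11) + (E+F)(19) = 30
Read each symbol's code off the tree from the root (left child = 0, right child = 1).

Codes:
  E: 10 (length 2)
  A: 000 (length 3)
  B: 01 (length 2)
  J: 001 (length 3)
  F: 11 (length 2)
Average code length: 64/30 = 2.1333 bits/symbol


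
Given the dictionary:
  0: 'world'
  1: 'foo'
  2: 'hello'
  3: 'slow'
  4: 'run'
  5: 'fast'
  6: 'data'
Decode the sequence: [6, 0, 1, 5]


Look up each index in the dictionary:
  6 -> 'data'
  0 -> 'world'
  1 -> 'foo'
  5 -> 'fast'

Decoded: "data world foo fast"


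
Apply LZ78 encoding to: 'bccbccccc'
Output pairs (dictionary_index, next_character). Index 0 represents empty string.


LZ78 encoding steps:
Dictionary: {0: ''}
Step 1: w='' (idx 0), next='b' -> output (0, 'b'), add 'b' as idx 1
Step 2: w='' (idx 0), next='c' -> output (0, 'c'), add 'c' as idx 2
Step 3: w='c' (idx 2), next='b' -> output (2, 'b'), add 'cb' as idx 3
Step 4: w='c' (idx 2), next='c' -> output (2, 'c'), add 'cc' as idx 4
Step 5: w='cc' (idx 4), next='c' -> output (4, 'c'), add 'ccc' as idx 5


Encoded: [(0, 'b'), (0, 'c'), (2, 'b'), (2, 'c'), (4, 'c')]


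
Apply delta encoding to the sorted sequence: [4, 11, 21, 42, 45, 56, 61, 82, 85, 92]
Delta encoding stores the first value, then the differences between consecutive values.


First value: 4
Deltas:
  11 - 4 = 7
  21 - 11 = 10
  42 - 21 = 21
  45 - 42 = 3
  56 - 45 = 11
  61 - 56 = 5
  82 - 61 = 21
  85 - 82 = 3
  92 - 85 = 7


Delta encoded: [4, 7, 10, 21, 3, 11, 5, 21, 3, 7]


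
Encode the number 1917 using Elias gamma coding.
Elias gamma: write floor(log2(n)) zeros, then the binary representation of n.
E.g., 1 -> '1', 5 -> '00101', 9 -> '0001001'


num_bits = floor(log2(1917)) + 1 = 11
leading_zeros = num_bits - 1 = 10
binary(1917) = 11101111101

Elias gamma(1917) = '0000000000' + '11101111101' = 000000000011101111101 (21 bits)


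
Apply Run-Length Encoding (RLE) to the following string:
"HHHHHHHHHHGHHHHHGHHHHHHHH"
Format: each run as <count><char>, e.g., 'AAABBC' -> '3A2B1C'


Scanning runs left to right:
  i=0: run of 'H' x 10 -> '10H'
  i=10: run of 'G' x 1 -> '1G'
  i=11: run of 'H' x 5 -> '5H'
  i=16: run of 'G' x 1 -> '1G'
  i=17: run of 'H' x 8 -> '8H'

RLE = 10H1G5H1G8H


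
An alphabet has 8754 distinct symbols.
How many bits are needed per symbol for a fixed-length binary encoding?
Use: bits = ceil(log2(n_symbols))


log2(8754) = 13.0957
Bracket: 2^13 = 8192 < 8754 <= 2^14 = 16384
So ceil(log2(8754)) = 14

bits = ceil(log2(8754)) = ceil(13.0957) = 14 bits


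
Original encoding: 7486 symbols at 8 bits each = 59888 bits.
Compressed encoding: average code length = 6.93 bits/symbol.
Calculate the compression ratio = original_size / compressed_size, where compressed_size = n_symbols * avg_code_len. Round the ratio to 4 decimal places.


original_size = n_symbols * orig_bits = 7486 * 8 = 59888 bits
compressed_size = n_symbols * avg_code_len = 7486 * 6.93 = 51877.98 bits
ratio = original_size / compressed_size = 59888 / 51877.98 = 1.1544

Compression ratio = 1.1544


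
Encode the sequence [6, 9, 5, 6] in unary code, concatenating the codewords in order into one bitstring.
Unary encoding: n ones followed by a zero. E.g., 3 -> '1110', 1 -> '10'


Encode each number as n ones followed by a terminating 0:
  6 -> 1111110 (7 bits)
  9 -> 1111111110 (10 bits)
  5 -> 111110 (6 bits)
  6 -> 1111110 (7 bits)
Total length = 7 + 10 + 6 + 7 = 30 bits.

Unary([6, 9, 5, 6]) = 111111011111111101111101111110 (30 bits)


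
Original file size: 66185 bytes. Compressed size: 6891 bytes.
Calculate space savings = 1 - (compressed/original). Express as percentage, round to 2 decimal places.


ratio = compressed/original = 6891/66185 = 0.104117
savings = 1 - ratio = 1 - 0.104117 = 0.895883
as a percentage: 0.895883 * 100 = 89.59%

Space savings = 1 - 6891/66185 = 89.59%


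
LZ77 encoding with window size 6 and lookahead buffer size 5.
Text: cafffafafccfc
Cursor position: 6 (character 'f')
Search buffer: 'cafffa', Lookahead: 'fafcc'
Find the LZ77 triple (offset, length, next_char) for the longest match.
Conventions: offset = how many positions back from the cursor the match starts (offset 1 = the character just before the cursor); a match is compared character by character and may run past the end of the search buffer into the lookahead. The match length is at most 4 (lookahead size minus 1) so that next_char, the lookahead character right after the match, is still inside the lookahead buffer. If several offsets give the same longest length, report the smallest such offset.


Try each offset into the search buffer:
  offset=1 (pos 5, char 'a'): match length 0
  offset=2 (pos 4, char 'f'): match length 3
  offset=3 (pos 3, char 'f'): match length 1
  offset=4 (pos 2, char 'f'): match length 1
  offset=5 (pos 1, char 'a'): match length 0
  offset=6 (pos 0, char 'c'): match length 0
Longest match has length 3 at offset 2.
next_char = character at position 6 + 3 = 9 -> 'c'

Best match: offset=2, length=3 (matching 'faf' starting at position 4)
LZ77 triple: (2, 3, 'c')


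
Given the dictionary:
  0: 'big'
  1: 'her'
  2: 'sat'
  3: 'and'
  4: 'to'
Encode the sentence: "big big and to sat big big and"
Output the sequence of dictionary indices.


Look up each word in the dictionary:
  'big' -> 0
  'big' -> 0
  'and' -> 3
  'to' -> 4
  'sat' -> 2
  'big' -> 0
  'big' -> 0
  'and' -> 3

Encoded: [0, 0, 3, 4, 2, 0, 0, 3]


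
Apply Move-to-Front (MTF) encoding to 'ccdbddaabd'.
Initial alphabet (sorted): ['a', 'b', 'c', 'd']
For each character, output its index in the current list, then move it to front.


MTF encoding:
'c': index 2 in ['a', 'b', 'c', 'd'] -> ['c', 'a', 'b', 'd']
'c': index 0 in ['c', 'a', 'b', 'd'] -> ['c', 'a', 'b', 'd']
'd': index 3 in ['c', 'a', 'b', 'd'] -> ['d', 'c', 'a', 'b']
'b': index 3 in ['d', 'c', 'a', 'b'] -> ['b', 'd', 'c', 'a']
'd': index 1 in ['b', 'd', 'c', 'a'] -> ['d', 'b', 'c', 'a']
'd': index 0 in ['d', 'b', 'c', 'a'] -> ['d', 'b', 'c', 'a']
'a': index 3 in ['d', 'b', 'c', 'a'] -> ['a', 'd', 'b', 'c']
'a': index 0 in ['a', 'd', 'b', 'c'] -> ['a', 'd', 'b', 'c']
'b': index 2 in ['a', 'd', 'b', 'c'] -> ['b', 'a', 'd', 'c']
'd': index 2 in ['b', 'a', 'd', 'c'] -> ['d', 'b', 'a', 'c']


Output: [2, 0, 3, 3, 1, 0, 3, 0, 2, 2]


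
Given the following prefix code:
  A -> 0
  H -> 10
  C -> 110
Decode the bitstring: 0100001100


Decoding step by step:
Bits 0 -> A
Bits 10 -> H
Bits 0 -> A
Bits 0 -> A
Bits 0 -> A
Bits 110 -> C
Bits 0 -> A


Decoded message: AHAAACA


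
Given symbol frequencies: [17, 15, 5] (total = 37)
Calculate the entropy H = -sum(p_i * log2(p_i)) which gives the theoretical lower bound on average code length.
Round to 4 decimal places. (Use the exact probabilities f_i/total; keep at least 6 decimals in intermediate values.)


Per-symbol terms -p_i * log2(p_i) with p_i = f_i/37:
  p = 17/37 = 0.459459: log2(p) = -1.121991, -p*log2(p) = 0.515509
  p = 15/37 = 0.405405: log2(p) = -1.302563, -p*log2(p) = 0.528066
  p = 5/37 = 0.135135: log2(p) = -2.887525, -p*log2(p) = 0.390206
H = 0.515509 + 0.528066 + 0.390206 = 1.433781

H = 1.4338 bits/symbol


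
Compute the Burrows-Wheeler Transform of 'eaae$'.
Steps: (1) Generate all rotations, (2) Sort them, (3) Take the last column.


Rotations (sorted):
  0: $eaae -> last char: e
  1: aae$e -> last char: e
  2: ae$ea -> last char: a
  3: e$eaa -> last char: a
  4: eaae$ -> last char: $


BWT = eeaa$


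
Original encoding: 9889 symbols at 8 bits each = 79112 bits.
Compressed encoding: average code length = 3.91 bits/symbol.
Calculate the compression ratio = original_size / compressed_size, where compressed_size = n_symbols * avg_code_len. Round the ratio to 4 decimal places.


original_size = n_symbols * orig_bits = 9889 * 8 = 79112 bits
compressed_size = n_symbols * avg_code_len = 9889 * 3.91 = 38665.99 bits
ratio = original_size / compressed_size = 79112 / 38665.99 = 2.046

Compression ratio = 2.046


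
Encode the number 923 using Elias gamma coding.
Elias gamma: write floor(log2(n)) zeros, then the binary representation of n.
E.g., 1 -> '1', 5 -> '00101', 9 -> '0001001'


num_bits = floor(log2(923)) + 1 = 10
leading_zeros = num_bits - 1 = 9
binary(923) = 1110011011

Elias gamma(923) = '000000000' + '1110011011' = 0000000001110011011 (19 bits)


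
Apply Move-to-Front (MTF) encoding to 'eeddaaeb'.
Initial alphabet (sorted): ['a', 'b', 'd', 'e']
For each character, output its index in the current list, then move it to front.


MTF encoding:
'e': index 3 in ['a', 'b', 'd', 'e'] -> ['e', 'a', 'b', 'd']
'e': index 0 in ['e', 'a', 'b', 'd'] -> ['e', 'a', 'b', 'd']
'd': index 3 in ['e', 'a', 'b', 'd'] -> ['d', 'e', 'a', 'b']
'd': index 0 in ['d', 'e', 'a', 'b'] -> ['d', 'e', 'a', 'b']
'a': index 2 in ['d', 'e', 'a', 'b'] -> ['a', 'd', 'e', 'b']
'a': index 0 in ['a', 'd', 'e', 'b'] -> ['a', 'd', 'e', 'b']
'e': index 2 in ['a', 'd', 'e', 'b'] -> ['e', 'a', 'd', 'b']
'b': index 3 in ['e', 'a', 'd', 'b'] -> ['b', 'e', 'a', 'd']


Output: [3, 0, 3, 0, 2, 0, 2, 3]


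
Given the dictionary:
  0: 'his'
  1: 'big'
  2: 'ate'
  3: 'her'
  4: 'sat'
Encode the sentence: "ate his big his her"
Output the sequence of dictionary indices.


Look up each word in the dictionary:
  'ate' -> 2
  'his' -> 0
  'big' -> 1
  'his' -> 0
  'her' -> 3

Encoded: [2, 0, 1, 0, 3]


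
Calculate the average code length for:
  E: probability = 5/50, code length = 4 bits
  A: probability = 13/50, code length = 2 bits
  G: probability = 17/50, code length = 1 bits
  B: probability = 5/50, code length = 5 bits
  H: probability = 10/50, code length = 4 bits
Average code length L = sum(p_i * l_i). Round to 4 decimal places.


Weighted contributions p_i * l_i:
  E: (5/50) * 4 = 20/50
  A: (13/50) * 2 = 26/50
  G: (17/50) * 1 = 17/50
  B: (5/50) * 5 = 25/50
  H: (10/50) * 4 = 40/50
Sum = (20 + 26 + 17 + 25 + 40)/50 = 128/50

L = 128/50 = 2.5600 bits/symbol


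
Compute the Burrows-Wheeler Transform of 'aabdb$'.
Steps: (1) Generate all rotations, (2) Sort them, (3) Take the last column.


Rotations (sorted):
  0: $aabdb -> last char: b
  1: aabdb$ -> last char: $
  2: abdb$a -> last char: a
  3: b$aabd -> last char: d
  4: bdb$aa -> last char: a
  5: db$aab -> last char: b


BWT = b$adab


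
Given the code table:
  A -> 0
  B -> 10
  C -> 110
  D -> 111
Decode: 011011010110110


Decoding:
0 -> A
110 -> C
110 -> C
10 -> B
110 -> C
110 -> C


Result: ACCBCC


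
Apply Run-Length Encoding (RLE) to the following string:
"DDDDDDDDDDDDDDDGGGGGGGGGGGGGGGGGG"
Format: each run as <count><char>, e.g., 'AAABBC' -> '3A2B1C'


Scanning runs left to right:
  i=0: run of 'D' x 15 -> '15D'
  i=15: run of 'G' x 18 -> '18G'

RLE = 15D18G


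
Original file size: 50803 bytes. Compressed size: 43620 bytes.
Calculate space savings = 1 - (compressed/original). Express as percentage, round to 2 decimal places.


ratio = compressed/original = 43620/50803 = 0.858611
savings = 1 - ratio = 1 - 0.858611 = 0.141389
as a percentage: 0.141389 * 100 = 14.14%

Space savings = 1 - 43620/50803 = 14.14%


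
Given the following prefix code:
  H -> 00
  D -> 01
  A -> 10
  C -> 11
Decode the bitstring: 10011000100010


Decoding step by step:
Bits 10 -> A
Bits 01 -> D
Bits 10 -> A
Bits 00 -> H
Bits 10 -> A
Bits 00 -> H
Bits 10 -> A


Decoded message: ADAHAHA


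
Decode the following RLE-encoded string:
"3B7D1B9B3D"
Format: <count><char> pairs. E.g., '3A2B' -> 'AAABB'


Expanding each <count><char> pair:
  3B -> 'BBB'
  7D -> 'DDDDDDD'
  1B -> 'B'
  9B -> 'BBBBBBBBB'
  3D -> 'DDD'

Decoded = BBBDDDDDDDBBBBBBBBBBDDD


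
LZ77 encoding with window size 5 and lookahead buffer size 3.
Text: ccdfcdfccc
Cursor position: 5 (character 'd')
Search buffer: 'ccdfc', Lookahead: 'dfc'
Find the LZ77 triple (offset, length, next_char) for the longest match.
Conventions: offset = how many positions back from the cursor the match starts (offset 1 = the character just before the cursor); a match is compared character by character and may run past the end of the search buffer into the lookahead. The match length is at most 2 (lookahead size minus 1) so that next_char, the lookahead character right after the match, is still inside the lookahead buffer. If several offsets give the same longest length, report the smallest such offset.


Try each offset into the search buffer:
  offset=1 (pos 4, char 'c'): match length 0
  offset=2 (pos 3, char 'f'): match length 0
  offset=3 (pos 2, char 'd'): match length 2
  offset=4 (pos 1, char 'c'): match length 0
  offset=5 (pos 0, char 'c'): match length 0
Longest match has length 2 at offset 3.
next_char = character at position 5 + 2 = 7 -> 'c'

Best match: offset=3, length=2 (matching 'df' starting at position 2)
LZ77 triple: (3, 2, 'c')


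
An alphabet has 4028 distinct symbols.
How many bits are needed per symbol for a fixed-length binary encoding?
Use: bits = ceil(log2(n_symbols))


log2(4028) = 11.9758
Bracket: 2^11 = 2048 < 4028 <= 2^12 = 4096
So ceil(log2(4028)) = 12

bits = ceil(log2(4028)) = ceil(11.9758) = 12 bits


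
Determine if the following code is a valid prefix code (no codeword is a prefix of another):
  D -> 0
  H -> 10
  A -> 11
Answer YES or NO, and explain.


Checking each pair (does one codeword prefix another?):
  D='0' vs H='10': no prefix
  D='0' vs A='11': no prefix
  H='10' vs D='0': no prefix
  H='10' vs A='11': no prefix
  A='11' vs D='0': no prefix
  A='11' vs H='10': no prefix
No violation found over all pairs.

YES -- this is a valid prefix code. No codeword is a prefix of any other codeword.


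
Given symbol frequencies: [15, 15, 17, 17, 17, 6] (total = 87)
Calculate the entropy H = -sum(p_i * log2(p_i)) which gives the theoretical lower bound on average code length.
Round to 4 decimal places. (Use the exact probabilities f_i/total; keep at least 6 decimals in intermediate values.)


Per-symbol terms -p_i * log2(p_i) with p_i = f_i/87:
  p = 15/87 = 0.172414: log2(p) = -2.536053, -p*log2(p) = 0.437251
  p = 15/87 = 0.172414: log2(p) = -2.536053, -p*log2(p) = 0.437251
  p = 17/87 = 0.195402: log2(p) = -2.355481, -p*log2(p) = 0.460266
  p = 17/87 = 0.195402: log2(p) = -2.355481, -p*log2(p) = 0.460266
  p = 17/87 = 0.195402: log2(p) = -2.355481, -p*log2(p) = 0.460266
  p = 6/87 = 0.068966: log2(p) = -3.857981, -p*log2(p) = 0.266068
H = 0.437251 + 0.437251 + 0.460266 + 0.460266 + 0.460266 + 0.266068 = 2.521368

H = 2.5214 bits/symbol


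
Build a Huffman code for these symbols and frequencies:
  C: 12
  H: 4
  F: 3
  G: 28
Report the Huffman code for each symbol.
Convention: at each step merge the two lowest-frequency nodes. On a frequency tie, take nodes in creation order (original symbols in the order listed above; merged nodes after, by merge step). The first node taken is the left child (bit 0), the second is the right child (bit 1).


Huffman tree construction:
Step 1: Merge F(3) + H(4) = 7
Step 2: Merge (F+H)(7) + C(12) = 19
Step 3: Merge ((F+H)+C)(19) + G(28) = 47
Read each symbol's code off the tree from the root (left child = 0, right child = 1).

Codes:
  C: 01 (length 2)
  H: 001 (length 3)
  F: 000 (length 3)
  G: 1 (length 1)
Average code length: 73/47 = 1.5532 bits/symbol


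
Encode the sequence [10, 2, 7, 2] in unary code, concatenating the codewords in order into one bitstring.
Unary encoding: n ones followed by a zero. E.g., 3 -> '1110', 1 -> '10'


Encode each number as n ones followed by a terminating 0:
  10 -> 11111111110 (11 bits)
  2 -> 110 (3 bits)
  7 -> 11111110 (8 bits)
  2 -> 110 (3 bits)
Total length = 11 + 3 + 8 + 3 = 25 bits.

Unary([10, 2, 7, 2]) = 1111111111011011111110110 (25 bits)


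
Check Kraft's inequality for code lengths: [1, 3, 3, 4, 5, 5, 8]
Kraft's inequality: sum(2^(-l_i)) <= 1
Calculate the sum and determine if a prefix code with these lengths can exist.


Sum = 2^(-1) + 2^(-3) + 2^(-3) + 2^(-4) + 2^(-5) + 2^(-5) + 2^(-8)
    = 0.5 + 0.125 + 0.125 + 0.0625 + 0.03125 + 0.03125 + 0.00390625
    = 225/256 = 0.87890625
Since 0.87890625 <= 1, Kraft's inequality IS satisfied.
A prefix code with these lengths CAN exist.

Kraft sum = 0.87890625. Satisfied.


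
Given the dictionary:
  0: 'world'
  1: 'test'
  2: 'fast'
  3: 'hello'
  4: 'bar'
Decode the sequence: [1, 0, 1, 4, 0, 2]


Look up each index in the dictionary:
  1 -> 'test'
  0 -> 'world'
  1 -> 'test'
  4 -> 'bar'
  0 -> 'world'
  2 -> 'fast'

Decoded: "test world test bar world fast"


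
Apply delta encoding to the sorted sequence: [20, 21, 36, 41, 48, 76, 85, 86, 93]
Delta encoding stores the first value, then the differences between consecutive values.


First value: 20
Deltas:
  21 - 20 = 1
  36 - 21 = 15
  41 - 36 = 5
  48 - 41 = 7
  76 - 48 = 28
  85 - 76 = 9
  86 - 85 = 1
  93 - 86 = 7


Delta encoded: [20, 1, 15, 5, 7, 28, 9, 1, 7]


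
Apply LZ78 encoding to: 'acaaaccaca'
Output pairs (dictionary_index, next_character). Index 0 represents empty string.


LZ78 encoding steps:
Dictionary: {0: ''}
Step 1: w='' (idx 0), next='a' -> output (0, 'a'), add 'a' as idx 1
Step 2: w='' (idx 0), next='c' -> output (0, 'c'), add 'c' as idx 2
Step 3: w='a' (idx 1), next='a' -> output (1, 'a'), add 'aa' as idx 3
Step 4: w='a' (idx 1), next='c' -> output (1, 'c'), add 'ac' as idx 4
Step 5: w='c' (idx 2), next='a' -> output (2, 'a'), add 'ca' as idx 5
Step 6: w='ca' (idx 5), end of input -> output (5, '')


Encoded: [(0, 'a'), (0, 'c'), (1, 'a'), (1, 'c'), (2, 'a'), (5, '')]
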